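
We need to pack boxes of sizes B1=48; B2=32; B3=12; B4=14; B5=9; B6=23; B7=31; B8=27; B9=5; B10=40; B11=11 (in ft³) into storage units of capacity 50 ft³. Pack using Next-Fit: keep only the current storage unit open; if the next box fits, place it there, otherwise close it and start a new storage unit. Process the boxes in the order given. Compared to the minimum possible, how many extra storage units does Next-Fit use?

1

Next-Fit: [48] [32,12] [14,9,23] [31] [27,5] [40] [11] → 7 storage units.
Total size 252 ft³; any packing needs at least ⌈252/50⌉ = 6 storage units.
An optimal packing achieves that bound: [48] [40,9] [32,14] [31,12,5] [27,23] [11] → 6 storage units.
Excess: 7 − 6 = 1.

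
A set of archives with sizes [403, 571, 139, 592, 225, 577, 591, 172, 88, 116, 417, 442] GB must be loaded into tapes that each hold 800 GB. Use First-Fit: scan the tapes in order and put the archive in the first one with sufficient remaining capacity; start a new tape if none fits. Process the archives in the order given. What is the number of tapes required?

tape 1: place 403 GB, 397 GB left
tape 2: place 571 GB, 229 GB left
tape 1: place 139 GB, 258 GB left
tape 3: place 592 GB, 208 GB left
tape 1: place 225 GB, 33 GB left
tape 4: place 577 GB, 223 GB left
tape 5: place 591 GB, 209 GB left
tape 2: place 172 GB, 57 GB left
tape 3: place 88 GB, 120 GB left
tape 3: place 116 GB, 4 GB left
tape 6: place 417 GB, 383 GB left
tape 7: place 442 GB, 358 GB left

7 tapes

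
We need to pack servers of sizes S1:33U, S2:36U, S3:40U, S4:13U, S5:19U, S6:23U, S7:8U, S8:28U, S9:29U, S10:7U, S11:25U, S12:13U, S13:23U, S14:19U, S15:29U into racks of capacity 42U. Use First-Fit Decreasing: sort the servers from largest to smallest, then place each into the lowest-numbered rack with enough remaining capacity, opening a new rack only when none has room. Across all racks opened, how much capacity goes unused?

Sorted descending: 40, 36, 33, 29, 29, 28, 25, 23, 23, 19, 19, 13, 13, 8, 7.
rack 1: place 40U, 2U left
rack 2: place 36U, 6U left
rack 3: place 33U, 9U left
rack 4: place 29U, 13U left
rack 5: place 29U, 13U left
rack 6: place 28U, 14U left
rack 7: place 25U, 17U left
rack 8: place 23U, 19U left
rack 9: place 23U, 19U left
rack 8: place 19U, 0U left
rack 9: place 19U, 0U left
rack 4: place 13U, 0U left
rack 5: place 13U, 0U left
rack 3: place 8U, 1U left
rack 6: place 7U, 7U left
9 racks × 42U = 378U; used 345U; unused 33U.

33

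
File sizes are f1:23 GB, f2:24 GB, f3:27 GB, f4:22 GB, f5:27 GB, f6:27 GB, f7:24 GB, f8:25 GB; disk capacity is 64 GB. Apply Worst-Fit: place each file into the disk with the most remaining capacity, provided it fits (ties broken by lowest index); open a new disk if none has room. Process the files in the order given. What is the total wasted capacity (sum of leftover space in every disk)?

Put f1 (23 GB) in disk 1; 41 GB remain.
Put f2 (24 GB) in disk 1; 17 GB remain.
Put f3 (27 GB) in disk 2; 37 GB remain.
Put f4 (22 GB) in disk 2; 15 GB remain.
Put f5 (27 GB) in disk 3; 37 GB remain.
Put f6 (27 GB) in disk 3; 10 GB remain.
Put f7 (24 GB) in disk 4; 40 GB remain.
Put f8 (25 GB) in disk 4; 15 GB remain.
4 disks × 64 GB = 256 GB; used 199 GB; unused 57 GB.

57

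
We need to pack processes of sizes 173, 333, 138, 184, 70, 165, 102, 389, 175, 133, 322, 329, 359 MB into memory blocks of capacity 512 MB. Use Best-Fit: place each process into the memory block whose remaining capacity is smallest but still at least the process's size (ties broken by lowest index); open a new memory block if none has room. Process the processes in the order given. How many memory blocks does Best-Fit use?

7

memory block 1: place 173 MB, 339 MB left
memory block 1: place 333 MB, 6 MB left
memory block 2: place 138 MB, 374 MB left
memory block 2: place 184 MB, 190 MB left
memory block 2: place 70 MB, 120 MB left
memory block 3: place 165 MB, 347 MB left
memory block 2: place 102 MB, 18 MB left
memory block 4: place 389 MB, 123 MB left
memory block 3: place 175 MB, 172 MB left
memory block 3: place 133 MB, 39 MB left
memory block 5: place 322 MB, 190 MB left
memory block 6: place 329 MB, 183 MB left
memory block 7: place 359 MB, 153 MB left
Final memory blocks: [173,333] [138,184,70,102] [165,175,133] [389] [322] [329] [359].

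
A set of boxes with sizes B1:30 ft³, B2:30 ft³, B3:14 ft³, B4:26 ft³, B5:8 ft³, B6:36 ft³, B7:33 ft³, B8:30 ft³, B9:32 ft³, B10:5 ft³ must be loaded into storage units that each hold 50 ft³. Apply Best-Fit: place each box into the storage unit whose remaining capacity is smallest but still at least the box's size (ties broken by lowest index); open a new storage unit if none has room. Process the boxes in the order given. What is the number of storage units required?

7

storage unit 1: place B1 (30 ft³), 20 ft³ left
storage unit 2: place B2 (30 ft³), 20 ft³ left
storage unit 1: place B3 (14 ft³), 6 ft³ left
storage unit 3: place B4 (26 ft³), 24 ft³ left
storage unit 2: place B5 (8 ft³), 12 ft³ left
storage unit 4: place B6 (36 ft³), 14 ft³ left
storage unit 5: place B7 (33 ft³), 17 ft³ left
storage unit 6: place B8 (30 ft³), 20 ft³ left
storage unit 7: place B9 (32 ft³), 18 ft³ left
storage unit 1: place B10 (5 ft³), 1 ft³ left
Final storage units: [30,14,5] [30,8] [26] [36] [33] [30] [32].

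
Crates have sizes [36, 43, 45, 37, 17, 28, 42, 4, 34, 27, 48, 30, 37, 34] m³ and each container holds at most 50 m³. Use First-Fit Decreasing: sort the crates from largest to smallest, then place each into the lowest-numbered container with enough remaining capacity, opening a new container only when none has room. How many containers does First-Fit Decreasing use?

12 containers

Sorted descending: 48, 45, 43, 42, 37, 37, 36, 34, 34, 30, 28, 27, 17, 4.
Put 48 m³ in container 1; 2 m³ remain.
Put 45 m³ in container 2; 5 m³ remain.
Put 43 m³ in container 3; 7 m³ remain.
Put 42 m³ in container 4; 8 m³ remain.
Put 37 m³ in container 5; 13 m³ remain.
Put 37 m³ in container 6; 13 m³ remain.
Put 36 m³ in container 7; 14 m³ remain.
Put 34 m³ in container 8; 16 m³ remain.
Put 34 m³ in container 9; 16 m³ remain.
Put 30 m³ in container 10; 20 m³ remain.
Put 28 m³ in container 11; 22 m³ remain.
Put 27 m³ in container 12; 23 m³ remain.
Put 17 m³ in container 10; 3 m³ remain.
Put 4 m³ in container 2; 1 m³ remain.
Final containers: [48] [45,4] [43] [42] [37] [37] [36] [34] [34] [30,17] [28] [27].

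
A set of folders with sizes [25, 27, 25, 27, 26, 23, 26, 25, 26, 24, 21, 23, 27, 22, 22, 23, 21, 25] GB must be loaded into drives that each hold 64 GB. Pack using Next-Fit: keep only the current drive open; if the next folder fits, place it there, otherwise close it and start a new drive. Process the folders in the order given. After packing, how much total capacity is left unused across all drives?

138

25 GB → drive 1 (remaining 39 GB)
27 GB → drive 1 (remaining 12 GB)
25 GB → drive 2 (remaining 39 GB)
27 GB → drive 2 (remaining 12 GB)
26 GB → drive 3 (remaining 38 GB)
23 GB → drive 3 (remaining 15 GB)
26 GB → drive 4 (remaining 38 GB)
25 GB → drive 4 (remaining 13 GB)
26 GB → drive 5 (remaining 38 GB)
24 GB → drive 5 (remaining 14 GB)
21 GB → drive 6 (remaining 43 GB)
23 GB → drive 6 (remaining 20 GB)
27 GB → drive 7 (remaining 37 GB)
22 GB → drive 7 (remaining 15 GB)
22 GB → drive 8 (remaining 42 GB)
23 GB → drive 8 (remaining 19 GB)
21 GB → drive 9 (remaining 43 GB)
25 GB → drive 9 (remaining 18 GB)
9 drives × 64 GB = 576 GB; used 438 GB; unused 138 GB.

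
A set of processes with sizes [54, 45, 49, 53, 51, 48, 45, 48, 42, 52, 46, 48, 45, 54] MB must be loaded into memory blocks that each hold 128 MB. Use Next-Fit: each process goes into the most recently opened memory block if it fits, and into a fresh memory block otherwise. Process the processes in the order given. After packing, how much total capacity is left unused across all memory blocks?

216

memory block 1: place 54 MB, 74 MB left
memory block 1: place 45 MB, 29 MB left
memory block 2: place 49 MB, 79 MB left
memory block 2: place 53 MB, 26 MB left
memory block 3: place 51 MB, 77 MB left
memory block 3: place 48 MB, 29 MB left
memory block 4: place 45 MB, 83 MB left
memory block 4: place 48 MB, 35 MB left
memory block 5: place 42 MB, 86 MB left
memory block 5: place 52 MB, 34 MB left
memory block 6: place 46 MB, 82 MB left
memory block 6: place 48 MB, 34 MB left
memory block 7: place 45 MB, 83 MB left
memory block 7: place 54 MB, 29 MB left
7 memory blocks × 128 MB = 896 MB; used 680 MB; unused 216 MB.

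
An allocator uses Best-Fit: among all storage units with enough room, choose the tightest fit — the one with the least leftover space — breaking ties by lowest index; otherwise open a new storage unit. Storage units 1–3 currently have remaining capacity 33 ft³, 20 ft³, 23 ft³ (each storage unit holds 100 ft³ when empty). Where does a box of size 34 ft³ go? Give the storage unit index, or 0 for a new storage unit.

0

No storage unit has ≥ 34 ft³ free, so a new storage unit is opened.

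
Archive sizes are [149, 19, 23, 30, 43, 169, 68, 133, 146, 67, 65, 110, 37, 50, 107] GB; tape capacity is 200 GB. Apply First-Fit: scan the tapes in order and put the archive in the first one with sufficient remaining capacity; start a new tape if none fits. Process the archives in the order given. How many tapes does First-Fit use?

149 GB → tape 1 (remaining 51 GB)
19 GB → tape 1 (remaining 32 GB)
23 GB → tape 1 (remaining 9 GB)
30 GB → tape 2 (remaining 170 GB)
43 GB → tape 2 (remaining 127 GB)
169 GB → tape 3 (remaining 31 GB)
68 GB → tape 2 (remaining 59 GB)
133 GB → tape 4 (remaining 67 GB)
146 GB → tape 5 (remaining 54 GB)
67 GB → tape 4 (remaining 0 GB)
65 GB → tape 6 (remaining 135 GB)
110 GB → tape 6 (remaining 25 GB)
37 GB → tape 2 (remaining 22 GB)
50 GB → tape 5 (remaining 4 GB)
107 GB → tape 7 (remaining 93 GB)

7 tapes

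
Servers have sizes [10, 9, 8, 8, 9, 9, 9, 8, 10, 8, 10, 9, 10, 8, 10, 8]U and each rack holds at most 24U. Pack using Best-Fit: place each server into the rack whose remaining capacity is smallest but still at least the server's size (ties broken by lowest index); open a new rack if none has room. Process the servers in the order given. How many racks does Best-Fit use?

10U → rack 1 (remaining 14U)
9U → rack 1 (remaining 5U)
8U → rack 2 (remaining 16U)
8U → rack 2 (remaining 8U)
9U → rack 3 (remaining 15U)
9U → rack 3 (remaining 6U)
9U → rack 4 (remaining 15U)
8U → rack 2 (remaining 0U)
10U → rack 4 (remaining 5U)
8U → rack 5 (remaining 16U)
10U → rack 5 (remaining 6U)
9U → rack 6 (remaining 15U)
10U → rack 6 (remaining 5U)
8U → rack 7 (remaining 16U)
10U → rack 7 (remaining 6U)
8U → rack 8 (remaining 16U)
Final racks: [10,9] [8,8,8] [9,9] [9,10] [8,10] [9,10] [8,10] [8].

8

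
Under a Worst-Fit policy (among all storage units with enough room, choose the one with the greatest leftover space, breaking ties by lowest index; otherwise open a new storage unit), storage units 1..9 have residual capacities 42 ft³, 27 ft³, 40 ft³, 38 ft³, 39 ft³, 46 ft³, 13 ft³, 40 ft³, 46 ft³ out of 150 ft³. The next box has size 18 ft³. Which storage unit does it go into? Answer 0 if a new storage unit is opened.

6

Storage units with room: storage unit 1 (42 ft³), storage unit 2 (27 ft³), storage unit 3 (40 ft³), storage unit 4 (38 ft³), storage unit 5 (39 ft³), storage unit 6 (46 ft³), storage unit 8 (40 ft³), storage unit 9 (46 ft³).
Most room is storage unit 6 with 46 ft³ free.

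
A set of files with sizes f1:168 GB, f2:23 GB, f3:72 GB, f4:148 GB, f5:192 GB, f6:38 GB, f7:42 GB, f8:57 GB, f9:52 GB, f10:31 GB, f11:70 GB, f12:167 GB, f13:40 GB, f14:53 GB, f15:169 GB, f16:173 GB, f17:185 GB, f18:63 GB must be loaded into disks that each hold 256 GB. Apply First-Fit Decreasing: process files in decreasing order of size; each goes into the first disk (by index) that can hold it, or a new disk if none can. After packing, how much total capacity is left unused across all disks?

Sorted descending: 192, 185, 173, 169, 168, 167, 148, 72, 70, 63, 57, 53, 52, 42, 40, 38, 31, 23.
Put 192 GB in disk 1; 64 GB remain.
Put 185 GB in disk 2; 71 GB remain.
Put 173 GB in disk 3; 83 GB remain.
Put 169 GB in disk 4; 87 GB remain.
Put 168 GB in disk 5; 88 GB remain.
Put 167 GB in disk 6; 89 GB remain.
Put 148 GB in disk 7; 108 GB remain.
Put 72 GB in disk 3; 11 GB remain.
Put 70 GB in disk 2; 1 GB remain.
Put 63 GB in disk 1; 1 GB remain.
Put 57 GB in disk 4; 30 GB remain.
Put 53 GB in disk 5; 35 GB remain.
Put 52 GB in disk 6; 37 GB remain.
Put 42 GB in disk 7; 66 GB remain.
Put 40 GB in disk 7; 26 GB remain.
Put 38 GB in disk 8; 218 GB remain.
Put 31 GB in disk 5; 4 GB remain.
Put 23 GB in disk 4; 7 GB remain.
8 disks × 256 GB = 2048 GB; used 1743 GB; unused 305 GB.

305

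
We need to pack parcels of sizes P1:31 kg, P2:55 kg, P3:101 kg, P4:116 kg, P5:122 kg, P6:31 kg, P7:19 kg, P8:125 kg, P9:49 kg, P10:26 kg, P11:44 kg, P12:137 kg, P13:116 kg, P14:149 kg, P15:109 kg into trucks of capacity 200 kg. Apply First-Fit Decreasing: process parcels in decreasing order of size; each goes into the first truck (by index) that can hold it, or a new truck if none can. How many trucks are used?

Sorted descending: 149, 137, 125, 122, 116, 116, 109, 101, 55, 49, 44, 31, 31, 26, 19.
truck 1: place 149 kg, 51 kg left
truck 2: place 137 kg, 63 kg left
truck 3: place 125 kg, 75 kg left
truck 4: place 122 kg, 78 kg left
truck 5: place 116 kg, 84 kg left
truck 6: place 116 kg, 84 kg left
truck 7: place 109 kg, 91 kg left
truck 8: place 101 kg, 99 kg left
truck 2: place 55 kg, 8 kg left
truck 1: place 49 kg, 2 kg left
truck 3: place 44 kg, 31 kg left
truck 3: place 31 kg, 0 kg left
truck 4: place 31 kg, 47 kg left
truck 4: place 26 kg, 21 kg left
truck 4: place 19 kg, 2 kg left
Final trucks: [149,49] [137,55] [125,44,31] [122,31,26,19] [116] [116] [109] [101].

8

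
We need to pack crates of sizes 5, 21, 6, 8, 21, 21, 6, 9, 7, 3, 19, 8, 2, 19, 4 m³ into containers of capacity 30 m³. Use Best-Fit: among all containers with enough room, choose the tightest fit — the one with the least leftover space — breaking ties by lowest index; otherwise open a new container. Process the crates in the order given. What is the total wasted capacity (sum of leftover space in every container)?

Put 5 m³ in container 1; 25 m³ remain.
Put 21 m³ in container 1; 4 m³ remain.
Put 6 m³ in container 2; 24 m³ remain.
Put 8 m³ in container 2; 16 m³ remain.
Put 21 m³ in container 3; 9 m³ remain.
Put 21 m³ in container 4; 9 m³ remain.
Put 6 m³ in container 3; 3 m³ remain.
Put 9 m³ in container 4; 0 m³ remain.
Put 7 m³ in container 2; 9 m³ remain.
Put 3 m³ in container 3; 0 m³ remain.
Put 19 m³ in container 5; 11 m³ remain.
Put 8 m³ in container 2; 1 m³ remain.
Put 2 m³ in container 1; 2 m³ remain.
Put 19 m³ in container 6; 11 m³ remain.
Put 4 m³ in container 5; 7 m³ remain.
6 containers × 30 m³ = 180 m³; used 159 m³; unused 21 m³.

21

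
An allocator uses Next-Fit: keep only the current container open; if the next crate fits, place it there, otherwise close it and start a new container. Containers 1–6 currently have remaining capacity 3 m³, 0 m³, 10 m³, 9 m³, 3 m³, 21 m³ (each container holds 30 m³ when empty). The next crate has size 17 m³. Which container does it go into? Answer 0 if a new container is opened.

6

Next-Fit only looks at container 6, which has 21 m³ free.
17 m³ fits there.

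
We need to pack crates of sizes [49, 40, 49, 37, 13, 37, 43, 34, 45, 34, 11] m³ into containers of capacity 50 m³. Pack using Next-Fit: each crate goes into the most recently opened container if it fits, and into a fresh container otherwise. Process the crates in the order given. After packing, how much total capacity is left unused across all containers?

Put 49 m³ in container 1; 1 m³ remain.
Put 40 m³ in container 2; 10 m³ remain.
Put 49 m³ in container 3; 1 m³ remain.
Put 37 m³ in container 4; 13 m³ remain.
Put 13 m³ in container 4; 0 m³ remain.
Put 37 m³ in container 5; 13 m³ remain.
Put 43 m³ in container 6; 7 m³ remain.
Put 34 m³ in container 7; 16 m³ remain.
Put 45 m³ in container 8; 5 m³ remain.
Put 34 m³ in container 9; 16 m³ remain.
Put 11 m³ in container 9; 5 m³ remain.
9 containers × 50 m³ = 450 m³; used 392 m³; unused 58 m³.

58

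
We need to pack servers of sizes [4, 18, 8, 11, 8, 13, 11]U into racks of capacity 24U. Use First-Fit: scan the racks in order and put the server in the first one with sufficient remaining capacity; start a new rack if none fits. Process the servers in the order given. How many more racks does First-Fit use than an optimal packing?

First-Fit: [4,18] [8,11] [8,13] [11] → 4 racks.
Total size 73U; any packing needs at least ⌈73/24⌉ = 4 racks.
So 4 is already optimal.

0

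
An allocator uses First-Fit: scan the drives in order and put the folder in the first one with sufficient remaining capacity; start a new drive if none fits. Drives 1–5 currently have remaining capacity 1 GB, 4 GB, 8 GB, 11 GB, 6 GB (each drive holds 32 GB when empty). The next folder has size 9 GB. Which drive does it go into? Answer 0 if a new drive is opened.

4

Drives with room: drive 4 (11 GB).
The first with room is drive 4.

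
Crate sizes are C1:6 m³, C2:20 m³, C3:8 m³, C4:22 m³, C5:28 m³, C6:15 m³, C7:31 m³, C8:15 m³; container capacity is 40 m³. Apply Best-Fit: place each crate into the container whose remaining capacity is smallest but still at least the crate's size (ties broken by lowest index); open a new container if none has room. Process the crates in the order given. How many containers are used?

container 1: place C1 (6 m³), 34 m³ left
container 1: place C2 (20 m³), 14 m³ left
container 1: place C3 (8 m³), 6 m³ left
container 2: place C4 (22 m³), 18 m³ left
container 3: place C5 (28 m³), 12 m³ left
container 2: place C6 (15 m³), 3 m³ left
container 4: place C7 (31 m³), 9 m³ left
container 5: place C8 (15 m³), 25 m³ left

5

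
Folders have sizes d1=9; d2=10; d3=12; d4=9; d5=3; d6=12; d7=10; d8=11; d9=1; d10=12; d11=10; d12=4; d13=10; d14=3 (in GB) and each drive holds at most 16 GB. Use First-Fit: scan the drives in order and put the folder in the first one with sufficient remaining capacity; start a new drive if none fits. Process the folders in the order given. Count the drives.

d1 (9 GB) → drive 1 (remaining 7 GB)
d2 (10 GB) → drive 2 (remaining 6 GB)
d3 (12 GB) → drive 3 (remaining 4 GB)
d4 (9 GB) → drive 4 (remaining 7 GB)
d5 (3 GB) → drive 1 (remaining 4 GB)
d6 (12 GB) → drive 5 (remaining 4 GB)
d7 (10 GB) → drive 6 (remaining 6 GB)
d8 (11 GB) → drive 7 (remaining 5 GB)
d9 (1 GB) → drive 1 (remaining 3 GB)
d10 (12 GB) → drive 8 (remaining 4 GB)
d11 (10 GB) → drive 9 (remaining 6 GB)
d12 (4 GB) → drive 2 (remaining 2 GB)
d13 (10 GB) → drive 10 (remaining 6 GB)
d14 (3 GB) → drive 1 (remaining 0 GB)
Final drives: [9,3,1,3] [10,4] [12] [9] [12] [10] [11] [12] [10] [10].

10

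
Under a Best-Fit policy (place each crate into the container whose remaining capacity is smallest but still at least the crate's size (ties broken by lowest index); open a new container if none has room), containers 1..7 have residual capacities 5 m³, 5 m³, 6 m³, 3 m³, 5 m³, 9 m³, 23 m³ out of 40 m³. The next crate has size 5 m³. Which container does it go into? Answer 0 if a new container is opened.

1

Containers with room: container 1 (5 m³), container 2 (5 m³), container 3 (6 m³), container 5 (5 m³), container 6 (9 m³), container 7 (23 m³).
Tightest fit is container 1 with 5 m³ free.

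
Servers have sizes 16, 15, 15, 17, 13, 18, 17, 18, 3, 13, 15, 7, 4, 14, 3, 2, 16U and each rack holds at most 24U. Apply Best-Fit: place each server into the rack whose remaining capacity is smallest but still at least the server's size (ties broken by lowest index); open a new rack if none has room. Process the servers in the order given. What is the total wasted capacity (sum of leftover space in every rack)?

82

rack 1: place 16U, 8U left
rack 2: place 15U, 9U left
rack 3: place 15U, 9U left
rack 4: place 17U, 7U left
rack 5: place 13U, 11U left
rack 6: place 18U, 6U left
rack 7: place 17U, 7U left
rack 8: place 18U, 6U left
rack 6: place 3U, 3U left
rack 9: place 13U, 11U left
rack 10: place 15U, 9U left
rack 4: place 7U, 0U left
rack 8: place 4U, 2U left
rack 11: place 14U, 10U left
rack 6: place 3U, 0U left
rack 8: place 2U, 0U left
rack 12: place 16U, 8U left
12 racks × 24U = 288U; used 206U; unused 82U.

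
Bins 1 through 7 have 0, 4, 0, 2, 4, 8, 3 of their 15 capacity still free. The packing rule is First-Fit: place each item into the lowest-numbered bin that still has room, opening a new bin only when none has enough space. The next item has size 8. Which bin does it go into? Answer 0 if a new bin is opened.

6

Bins with room: bin 6 (8).
The first with room is bin 6.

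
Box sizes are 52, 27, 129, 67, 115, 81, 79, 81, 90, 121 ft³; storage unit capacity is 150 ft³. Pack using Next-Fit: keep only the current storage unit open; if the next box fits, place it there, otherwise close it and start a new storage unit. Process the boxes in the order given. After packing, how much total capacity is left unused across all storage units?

52 ft³ → storage unit 1 (remaining 98 ft³)
27 ft³ → storage unit 1 (remaining 71 ft³)
129 ft³ → storage unit 2 (remaining 21 ft³)
67 ft³ → storage unit 3 (remaining 83 ft³)
115 ft³ → storage unit 4 (remaining 35 ft³)
81 ft³ → storage unit 5 (remaining 69 ft³)
79 ft³ → storage unit 6 (remaining 71 ft³)
81 ft³ → storage unit 7 (remaining 69 ft³)
90 ft³ → storage unit 8 (remaining 60 ft³)
121 ft³ → storage unit 9 (remaining 29 ft³)
9 storage units × 150 ft³ = 1350 ft³; used 842 ft³; unused 508 ft³.

508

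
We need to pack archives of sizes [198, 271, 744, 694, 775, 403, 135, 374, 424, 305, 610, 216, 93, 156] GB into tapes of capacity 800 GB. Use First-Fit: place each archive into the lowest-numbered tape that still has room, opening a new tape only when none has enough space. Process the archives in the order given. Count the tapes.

8

198 GB → tape 1 (remaining 602 GB)
271 GB → tape 1 (remaining 331 GB)
744 GB → tape 2 (remaining 56 GB)
694 GB → tape 3 (remaining 106 GB)
775 GB → tape 4 (remaining 25 GB)
403 GB → tape 5 (remaining 397 GB)
135 GB → tape 1 (remaining 196 GB)
374 GB → tape 5 (remaining 23 GB)
424 GB → tape 6 (remaining 376 GB)
305 GB → tape 6 (remaining 71 GB)
610 GB → tape 7 (remaining 190 GB)
216 GB → tape 8 (remaining 584 GB)
93 GB → tape 1 (remaining 103 GB)
156 GB → tape 7 (remaining 34 GB)
Final tapes: [198,271,135,93] [744] [694] [775] [403,374] [424,305] [610,156] [216].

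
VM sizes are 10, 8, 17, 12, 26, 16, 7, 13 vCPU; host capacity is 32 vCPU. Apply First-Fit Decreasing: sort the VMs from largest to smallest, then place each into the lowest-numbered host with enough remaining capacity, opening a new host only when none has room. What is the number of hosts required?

4

Sorted descending: 26, 17, 16, 13, 12, 10, 8, 7.
26 vCPU → host 1 (remaining 6 vCPU)
17 vCPU → host 2 (remaining 15 vCPU)
16 vCPU → host 3 (remaining 16 vCPU)
13 vCPU → host 2 (remaining 2 vCPU)
12 vCPU → host 3 (remaining 4 vCPU)
10 vCPU → host 4 (remaining 22 vCPU)
8 vCPU → host 4 (remaining 14 vCPU)
7 vCPU → host 4 (remaining 7 vCPU)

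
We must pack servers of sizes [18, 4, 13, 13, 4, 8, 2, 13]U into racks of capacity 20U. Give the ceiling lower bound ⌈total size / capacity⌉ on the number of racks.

Total size = 18 + 4 + 13 + 13 + 4 + 8 + 2 + 13 = 75U.
⌈75 / 20⌉ = 4.

4 racks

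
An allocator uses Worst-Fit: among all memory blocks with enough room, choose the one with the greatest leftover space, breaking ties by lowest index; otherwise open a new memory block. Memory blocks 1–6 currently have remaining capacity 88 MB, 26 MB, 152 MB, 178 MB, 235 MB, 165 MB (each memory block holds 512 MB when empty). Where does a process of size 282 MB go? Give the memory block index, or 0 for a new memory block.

No memory block has ≥ 282 MB free, so a new memory block is opened.

0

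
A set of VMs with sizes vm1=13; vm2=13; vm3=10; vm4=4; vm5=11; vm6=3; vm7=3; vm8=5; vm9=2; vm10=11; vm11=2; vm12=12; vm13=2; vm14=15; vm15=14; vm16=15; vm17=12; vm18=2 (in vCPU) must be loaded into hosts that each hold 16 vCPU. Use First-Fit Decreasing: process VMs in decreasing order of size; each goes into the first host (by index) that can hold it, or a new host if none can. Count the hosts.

10 hosts

Sorted descending: 15, 15, 14, 13, 13, 12, 12, 11, 11, 10, 5, 4, 3, 3, 2, 2, 2, 2.
Put 15 vCPU in host 1; 1 vCPU remain.
Put 15 vCPU in host 2; 1 vCPU remain.
Put 14 vCPU in host 3; 2 vCPU remain.
Put 13 vCPU in host 4; 3 vCPU remain.
Put 13 vCPU in host 5; 3 vCPU remain.
Put 12 vCPU in host 6; 4 vCPU remain.
Put 12 vCPU in host 7; 4 vCPU remain.
Put 11 vCPU in host 8; 5 vCPU remain.
Put 11 vCPU in host 9; 5 vCPU remain.
Put 10 vCPU in host 10; 6 vCPU remain.
Put 5 vCPU in host 8; 0 vCPU remain.
Put 4 vCPU in host 6; 0 vCPU remain.
Put 3 vCPU in host 4; 0 vCPU remain.
Put 3 vCPU in host 5; 0 vCPU remain.
Put 2 vCPU in host 3; 0 vCPU remain.
Put 2 vCPU in host 7; 2 vCPU remain.
Put 2 vCPU in host 7; 0 vCPU remain.
Put 2 vCPU in host 9; 3 vCPU remain.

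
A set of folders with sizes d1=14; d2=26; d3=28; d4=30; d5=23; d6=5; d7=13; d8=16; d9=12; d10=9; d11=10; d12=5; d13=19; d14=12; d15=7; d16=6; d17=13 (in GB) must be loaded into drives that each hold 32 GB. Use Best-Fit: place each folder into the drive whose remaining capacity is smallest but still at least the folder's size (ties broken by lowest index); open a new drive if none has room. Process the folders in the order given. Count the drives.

Put d1 (14 GB) in drive 1; 18 GB remain.
Put d2 (26 GB) in drive 2; 6 GB remain.
Put d3 (28 GB) in drive 3; 4 GB remain.
Put d4 (30 GB) in drive 4; 2 GB remain.
Put d5 (23 GB) in drive 5; 9 GB remain.
Put d6 (5 GB) in drive 2; 1 GB remain.
Put d7 (13 GB) in drive 1; 5 GB remain.
Put d8 (16 GB) in drive 6; 16 GB remain.
Put d9 (12 GB) in drive 6; 4 GB remain.
Put d10 (9 GB) in drive 5; 0 GB remain.
Put d11 (10 GB) in drive 7; 22 GB remain.
Put d12 (5 GB) in drive 1; 0 GB remain.
Put d13 (19 GB) in drive 7; 3 GB remain.
Put d14 (12 GB) in drive 8; 20 GB remain.
Put d15 (7 GB) in drive 8; 13 GB remain.
Put d16 (6 GB) in drive 8; 7 GB remain.
Put d17 (13 GB) in drive 9; 19 GB remain.

9 drives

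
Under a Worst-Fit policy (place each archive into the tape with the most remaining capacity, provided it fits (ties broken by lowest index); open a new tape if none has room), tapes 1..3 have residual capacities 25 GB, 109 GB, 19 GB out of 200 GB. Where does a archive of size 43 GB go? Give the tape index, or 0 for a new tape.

Tapes with room: tape 2 (109 GB).
Most room is tape 2 with 109 GB free.

2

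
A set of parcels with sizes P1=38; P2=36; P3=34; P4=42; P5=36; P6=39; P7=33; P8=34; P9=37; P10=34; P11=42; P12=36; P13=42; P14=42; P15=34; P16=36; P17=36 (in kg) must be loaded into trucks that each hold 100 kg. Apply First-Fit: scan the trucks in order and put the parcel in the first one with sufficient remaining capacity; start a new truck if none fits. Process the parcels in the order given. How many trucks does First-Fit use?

9 trucks

Put P1 (38 kg) in truck 1; 62 kg remain.
Put P2 (36 kg) in truck 1; 26 kg remain.
Put P3 (34 kg) in truck 2; 66 kg remain.
Put P4 (42 kg) in truck 2; 24 kg remain.
Put P5 (36 kg) in truck 3; 64 kg remain.
Put P6 (39 kg) in truck 3; 25 kg remain.
Put P7 (33 kg) in truck 4; 67 kg remain.
Put P8 (34 kg) in truck 4; 33 kg remain.
Put P9 (37 kg) in truck 5; 63 kg remain.
Put P10 (34 kg) in truck 5; 29 kg remain.
Put P11 (42 kg) in truck 6; 58 kg remain.
Put P12 (36 kg) in truck 6; 22 kg remain.
Put P13 (42 kg) in truck 7; 58 kg remain.
Put P14 (42 kg) in truck 7; 16 kg remain.
Put P15 (34 kg) in truck 8; 66 kg remain.
Put P16 (36 kg) in truck 8; 30 kg remain.
Put P17 (36 kg) in truck 9; 64 kg remain.
Final trucks: [38,36] [34,42] [36,39] [33,34] [37,34] [42,36] [42,42] [34,36] [36].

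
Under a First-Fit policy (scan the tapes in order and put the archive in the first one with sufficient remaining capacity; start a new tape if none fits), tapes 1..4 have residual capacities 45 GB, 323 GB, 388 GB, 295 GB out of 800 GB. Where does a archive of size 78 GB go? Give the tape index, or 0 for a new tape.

Tapes with room: tape 2 (323 GB), tape 3 (388 GB), tape 4 (295 GB).
The first with room is tape 2.

2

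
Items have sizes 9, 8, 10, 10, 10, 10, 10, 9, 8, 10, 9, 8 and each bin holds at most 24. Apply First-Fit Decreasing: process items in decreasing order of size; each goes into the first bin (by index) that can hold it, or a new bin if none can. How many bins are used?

Sorted descending: 10, 10, 10, 10, 10, 10, 9, 9, 9, 8, 8, 8.
10 → bin 1 (remaining 14)
10 → bin 1 (remaining 4)
10 → bin 2 (remaining 14)
10 → bin 2 (remaining 4)
10 → bin 3 (remaining 14)
10 → bin 3 (remaining 4)
9 → bin 4 (remaining 15)
9 → bin 4 (remaining 6)
9 → bin 5 (remaining 15)
8 → bin 5 (remaining 7)
8 → bin 6 (remaining 16)
8 → bin 6 (remaining 8)

6 bins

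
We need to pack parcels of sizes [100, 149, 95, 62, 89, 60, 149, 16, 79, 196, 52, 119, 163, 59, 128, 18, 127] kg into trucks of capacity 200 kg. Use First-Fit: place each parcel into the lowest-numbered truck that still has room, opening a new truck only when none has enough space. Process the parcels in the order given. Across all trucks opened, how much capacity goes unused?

339

Put 100 kg in truck 1; 100 kg remain.
Put 149 kg in truck 2; 51 kg remain.
Put 95 kg in truck 1; 5 kg remain.
Put 62 kg in truck 3; 138 kg remain.
Put 89 kg in truck 3; 49 kg remain.
Put 60 kg in truck 4; 140 kg remain.
Put 149 kg in truck 5; 51 kg remain.
Put 16 kg in truck 2; 35 kg remain.
Put 79 kg in truck 4; 61 kg remain.
Put 196 kg in truck 6; 4 kg remain.
Put 52 kg in truck 4; 9 kg remain.
Put 119 kg in truck 7; 81 kg remain.
Put 163 kg in truck 8; 37 kg remain.
Put 59 kg in truck 7; 22 kg remain.
Put 128 kg in truck 9; 72 kg remain.
Put 18 kg in truck 2; 17 kg remain.
Put 127 kg in truck 10; 73 kg remain.
10 trucks × 200 kg = 2000 kg; used 1661 kg; unused 339 kg.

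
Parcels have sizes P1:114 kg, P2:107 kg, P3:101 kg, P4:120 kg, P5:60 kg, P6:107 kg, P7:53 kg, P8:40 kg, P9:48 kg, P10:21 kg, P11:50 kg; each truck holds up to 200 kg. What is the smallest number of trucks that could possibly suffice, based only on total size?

Total size = 114 + 107 + 101 + 120 + 60 + 107 + 53 + 40 + 48 + 21 + 50 = 821 kg.
⌈821 / 200⌉ = 5.

5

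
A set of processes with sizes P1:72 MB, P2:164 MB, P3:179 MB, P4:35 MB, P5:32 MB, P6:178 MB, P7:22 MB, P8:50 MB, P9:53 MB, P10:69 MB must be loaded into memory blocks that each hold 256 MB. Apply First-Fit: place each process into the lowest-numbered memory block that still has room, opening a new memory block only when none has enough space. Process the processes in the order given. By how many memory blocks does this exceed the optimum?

0

First-Fit: [72,164] [179,35,32] [178,22,50] [53,69] → 4 memory blocks.
Total size 854 MB; any packing needs at least ⌈854/256⌉ = 4 memory blocks.
So 4 is already optimal.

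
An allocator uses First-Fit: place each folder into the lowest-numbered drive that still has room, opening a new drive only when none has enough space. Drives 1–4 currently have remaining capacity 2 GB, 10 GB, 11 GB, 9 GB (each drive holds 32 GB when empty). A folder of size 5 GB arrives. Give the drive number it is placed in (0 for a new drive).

2

Drives with room: drive 2 (10 GB), drive 3 (11 GB), drive 4 (9 GB).
The first with room is drive 2.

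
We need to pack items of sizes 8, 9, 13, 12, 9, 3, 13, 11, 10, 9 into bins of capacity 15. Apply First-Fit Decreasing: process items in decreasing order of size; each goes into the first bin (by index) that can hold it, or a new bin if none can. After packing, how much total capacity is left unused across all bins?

Sorted descending: 13, 13, 12, 11, 10, 9, 9, 9, 8, 3.
Put 13 in bin 1; 2 remain.
Put 13 in bin 2; 2 remain.
Put 12 in bin 3; 3 remain.
Put 11 in bin 4; 4 remain.
Put 10 in bin 5; 5 remain.
Put 9 in bin 6; 6 remain.
Put 9 in bin 7; 6 remain.
Put 9 in bin 8; 6 remain.
Put 8 in bin 9; 7 remain.
Put 3 in bin 3; 0 remain.
9 bins × 15 = 135; used 97; unused 38.

38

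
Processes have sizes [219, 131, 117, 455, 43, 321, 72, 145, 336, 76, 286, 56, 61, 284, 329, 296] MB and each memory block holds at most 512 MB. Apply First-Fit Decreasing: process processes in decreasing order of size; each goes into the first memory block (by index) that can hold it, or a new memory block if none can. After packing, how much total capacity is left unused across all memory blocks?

Sorted descending: 455, 336, 329, 321, 296, 286, 284, 219, 145, 131, 117, 76, 72, 61, 56, 43.
Put 455 MB in memory block 1; 57 MB remain.
Put 336 MB in memory block 2; 176 MB remain.
Put 329 MB in memory block 3; 183 MB remain.
Put 321 MB in memory block 4; 191 MB remain.
Put 296 MB in memory block 5; 216 MB remain.
Put 286 MB in memory block 6; 226 MB remain.
Put 284 MB in memory block 7; 228 MB remain.
Put 219 MB in memory block 6; 7 MB remain.
Put 145 MB in memory block 2; 31 MB remain.
Put 131 MB in memory block 3; 52 MB remain.
Put 117 MB in memory block 4; 74 MB remain.
Put 76 MB in memory block 5; 140 MB remain.
Put 72 MB in memory block 4; 2 MB remain.
Put 61 MB in memory block 5; 79 MB remain.
Put 56 MB in memory block 1; 1 MB remain.
Put 43 MB in memory block 3; 9 MB remain.
7 memory blocks × 512 MB = 3584 MB; used 3227 MB; unused 357 MB.

357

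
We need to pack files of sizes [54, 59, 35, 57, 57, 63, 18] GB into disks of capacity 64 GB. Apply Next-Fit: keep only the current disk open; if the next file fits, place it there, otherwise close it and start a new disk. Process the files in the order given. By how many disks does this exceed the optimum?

1

Next-Fit: [54] [59] [35] [57] [57] [63] [18] → 7 disks.
Total size 343 GB; any packing needs at least ⌈343/64⌉ = 6 disks.
An optimal packing achieves that bound: [63] [59] [57] [57] [54] [35,18] → 6 disks.
Excess: 7 − 6 = 1.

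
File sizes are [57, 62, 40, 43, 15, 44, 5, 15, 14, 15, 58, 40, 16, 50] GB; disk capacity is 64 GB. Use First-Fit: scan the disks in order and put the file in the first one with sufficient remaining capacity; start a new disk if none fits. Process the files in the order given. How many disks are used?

57 GB → disk 1 (remaining 7 GB)
62 GB → disk 2 (remaining 2 GB)
40 GB → disk 3 (remaining 24 GB)
43 GB → disk 4 (remaining 21 GB)
15 GB → disk 3 (remaining 9 GB)
44 GB → disk 5 (remaining 20 GB)
5 GB → disk 1 (remaining 2 GB)
15 GB → disk 4 (remaining 6 GB)
14 GB → disk 5 (remaining 6 GB)
15 GB → disk 6 (remaining 49 GB)
58 GB → disk 7 (remaining 6 GB)
40 GB → disk 6 (remaining 9 GB)
16 GB → disk 8 (remaining 48 GB)
50 GB → disk 9 (remaining 14 GB)
Final disks: [57,5] [62] [40,15] [43,15] [44,14] [15,40] [58] [16] [50].

9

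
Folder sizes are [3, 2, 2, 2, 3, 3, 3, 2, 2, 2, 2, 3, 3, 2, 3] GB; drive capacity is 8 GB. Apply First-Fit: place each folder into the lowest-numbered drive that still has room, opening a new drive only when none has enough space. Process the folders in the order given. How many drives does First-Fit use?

drive 1: place 3 GB, 5 GB left
drive 1: place 2 GB, 3 GB left
drive 1: place 2 GB, 1 GB left
drive 2: place 2 GB, 6 GB left
drive 2: place 3 GB, 3 GB left
drive 2: place 3 GB, 0 GB left
drive 3: place 3 GB, 5 GB left
drive 3: place 2 GB, 3 GB left
drive 3: place 2 GB, 1 GB left
drive 4: place 2 GB, 6 GB left
drive 4: place 2 GB, 4 GB left
drive 4: place 3 GB, 1 GB left
drive 5: place 3 GB, 5 GB left
drive 5: place 2 GB, 3 GB left
drive 5: place 3 GB, 0 GB left

5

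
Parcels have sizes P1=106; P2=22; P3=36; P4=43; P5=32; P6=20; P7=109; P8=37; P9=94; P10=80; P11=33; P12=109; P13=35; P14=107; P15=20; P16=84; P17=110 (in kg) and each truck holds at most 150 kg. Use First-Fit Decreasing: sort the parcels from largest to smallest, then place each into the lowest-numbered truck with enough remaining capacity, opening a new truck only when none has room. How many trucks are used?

Sorted descending: 110, 109, 109, 107, 106, 94, 84, 80, 43, 37, 36, 35, 33, 32, 22, 20, 20.
truck 1: place 110 kg, 40 kg left
truck 2: place 109 kg, 41 kg left
truck 3: place 109 kg, 41 kg left
truck 4: place 107 kg, 43 kg left
truck 5: place 106 kg, 44 kg left
truck 6: place 94 kg, 56 kg left
truck 7: place 84 kg, 66 kg left
truck 8: place 80 kg, 70 kg left
truck 4: place 43 kg, 0 kg left
truck 1: place 37 kg, 3 kg left
truck 2: place 36 kg, 5 kg left
truck 3: place 35 kg, 6 kg left
truck 5: place 33 kg, 11 kg left
truck 6: place 32 kg, 24 kg left
truck 6: place 22 kg, 2 kg left
truck 7: place 20 kg, 46 kg left
truck 7: place 20 kg, 26 kg left

8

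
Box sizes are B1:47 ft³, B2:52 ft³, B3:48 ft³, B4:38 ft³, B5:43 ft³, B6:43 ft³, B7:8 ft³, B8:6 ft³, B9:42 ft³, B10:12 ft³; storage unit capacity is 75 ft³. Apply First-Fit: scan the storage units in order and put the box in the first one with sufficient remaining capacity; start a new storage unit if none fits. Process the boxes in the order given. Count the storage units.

B1 (47 ft³) → storage unit 1 (remaining 28 ft³)
B2 (52 ft³) → storage unit 2 (remaining 23 ft³)
B3 (48 ft³) → storage unit 3 (remaining 27 ft³)
B4 (38 ft³) → storage unit 4 (remaining 37 ft³)
B5 (43 ft³) → storage unit 5 (remaining 32 ft³)
B6 (43 ft³) → storage unit 6 (remaining 32 ft³)
B7 (8 ft³) → storage unit 1 (remaining 20 ft³)
B8 (6 ft³) → storage unit 1 (remaining 14 ft³)
B9 (42 ft³) → storage unit 7 (remaining 33 ft³)
B10 (12 ft³) → storage unit 1 (remaining 2 ft³)

7 storage units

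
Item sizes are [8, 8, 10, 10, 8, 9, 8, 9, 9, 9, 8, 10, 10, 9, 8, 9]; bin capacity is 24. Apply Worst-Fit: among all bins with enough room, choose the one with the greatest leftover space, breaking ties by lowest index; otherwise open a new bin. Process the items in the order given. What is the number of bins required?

8

Put 8 in bin 1; 16 remain.
Put 8 in bin 1; 8 remain.
Put 10 in bin 2; 14 remain.
Put 10 in bin 2; 4 remain.
Put 8 in bin 1; 0 remain.
Put 9 in bin 3; 15 remain.
Put 8 in bin 3; 7 remain.
Put 9 in bin 4; 15 remain.
Put 9 in bin 4; 6 remain.
Put 9 in bin 5; 15 remain.
Put 8 in bin 5; 7 remain.
Put 10 in bin 6; 14 remain.
Put 10 in bin 6; 4 remain.
Put 9 in bin 7; 15 remain.
Put 8 in bin 7; 7 remain.
Put 9 in bin 8; 15 remain.
Final bins: [8,8,8] [10,10] [9,8] [9,9] [9,8] [10,10] [9,8] [9].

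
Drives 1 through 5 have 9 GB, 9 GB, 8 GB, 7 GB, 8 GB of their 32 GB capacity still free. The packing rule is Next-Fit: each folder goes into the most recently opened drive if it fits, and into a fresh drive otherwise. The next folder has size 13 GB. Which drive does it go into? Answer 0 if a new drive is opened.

0

Next-Fit only looks at drive 5, which has 8 GB free.
13 GB does not fit, so a new drive is opened.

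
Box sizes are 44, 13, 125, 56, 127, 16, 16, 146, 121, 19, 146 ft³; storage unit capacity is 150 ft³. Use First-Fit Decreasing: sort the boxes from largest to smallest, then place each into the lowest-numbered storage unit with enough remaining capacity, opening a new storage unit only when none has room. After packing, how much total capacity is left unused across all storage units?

Sorted descending: 146, 146, 127, 125, 121, 56, 44, 19, 16, 16, 13.
Put 146 ft³ in storage unit 1; 4 ft³ remain.
Put 146 ft³ in storage unit 2; 4 ft³ remain.
Put 127 ft³ in storage unit 3; 23 ft³ remain.
Put 125 ft³ in storage unit 4; 25 ft³ remain.
Put 121 ft³ in storage unit 5; 29 ft³ remain.
Put 56 ft³ in storage unit 6; 94 ft³ remain.
Put 44 ft³ in storage unit 6; 50 ft³ remain.
Put 19 ft³ in storage unit 3; 4 ft³ remain.
Put 16 ft³ in storage unit 4; 9 ft³ remain.
Put 16 ft³ in storage unit 5; 13 ft³ remain.
Put 13 ft³ in storage unit 5; 0 ft³ remain.
6 storage units × 150 ft³ = 900 ft³; used 829 ft³; unused 71 ft³.

71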